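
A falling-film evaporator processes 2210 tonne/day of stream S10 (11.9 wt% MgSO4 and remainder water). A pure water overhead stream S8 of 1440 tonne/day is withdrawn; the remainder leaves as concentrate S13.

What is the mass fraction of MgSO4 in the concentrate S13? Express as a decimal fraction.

0.3415

MgSO4 is not removed: 2210×0.119 = 262.99 tonne/day of MgSO4 enters S13.
Concentrate = 2210 − 1440 = 770 tonne/day.
Mass fraction = 262.99/770 = 0.3415.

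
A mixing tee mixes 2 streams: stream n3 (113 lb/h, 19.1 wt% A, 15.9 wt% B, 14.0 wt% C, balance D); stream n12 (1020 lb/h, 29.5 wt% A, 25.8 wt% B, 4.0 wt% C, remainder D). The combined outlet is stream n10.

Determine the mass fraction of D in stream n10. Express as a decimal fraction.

Total flow out = 113 + 1020 = 1133 lb/h.
D in = 113×0.510 + 1020×0.407 = 472.77 lb/h.
D mass fraction in n10 = 472.77/1133 = 0.417.

0.417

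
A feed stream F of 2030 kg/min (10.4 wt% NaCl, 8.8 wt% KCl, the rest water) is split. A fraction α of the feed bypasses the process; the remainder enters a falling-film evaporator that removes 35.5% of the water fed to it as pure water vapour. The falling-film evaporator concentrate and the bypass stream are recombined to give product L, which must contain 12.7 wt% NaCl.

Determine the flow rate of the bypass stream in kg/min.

All 2030×0.104 = 211.12 kg/min of NaCl reaches L, so L = 211.12/0.127 = 1662.4 kg/min and vapour = 367.64 kg/min.
The evaporator receives (1−α)·2030 of feed at 0.808 water and removes 0.355 of that water:
0.355×0.808×(1−α)×2030 = 367.64
(1−α) = 367.64/582.29 = 0.6314;  α = 0.3686.
Bypass flow = 0.3686×2030 = 748.32 kg/min.

748.3 kg/min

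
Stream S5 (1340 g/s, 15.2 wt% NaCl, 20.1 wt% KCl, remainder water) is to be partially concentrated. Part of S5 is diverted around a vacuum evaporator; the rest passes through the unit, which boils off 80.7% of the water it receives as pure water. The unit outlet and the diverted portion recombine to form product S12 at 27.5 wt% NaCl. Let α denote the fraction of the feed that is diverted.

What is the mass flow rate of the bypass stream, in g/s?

192.1 g/s

All 1340×0.152 = 203.68 g/s of NaCl reaches S12, so S12 = 203.68/0.275 = 740.65 g/s and vapour = 599.35 g/s.
The evaporator receives (1−α)·1340 of feed at 0.647 water and removes 0.807 of that water:
0.807×0.647×(1−α)×1340 = 599.35
(1−α) = 599.35/699.65 = 0.8566;  α = 0.1434.
Bypass flow = 0.1434×1340 = 192.11 g/s.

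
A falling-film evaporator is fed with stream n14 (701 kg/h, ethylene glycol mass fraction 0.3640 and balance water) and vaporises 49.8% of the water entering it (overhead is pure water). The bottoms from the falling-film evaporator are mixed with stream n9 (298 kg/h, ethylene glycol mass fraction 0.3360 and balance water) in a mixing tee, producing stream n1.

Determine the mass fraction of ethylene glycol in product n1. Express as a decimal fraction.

Vapour removed = 0.498×0.636×701 = 222.03 kg/h; concentrate = 478.97 kg/h.
ethylene glycol reaching the mixer = 255.16 (from concentrate) + 298×0.336 = 355.29 kg/h.
Product flow = 478.97 + 298 = 776.97 kg/h; ethylene glycol fraction = 0.4573.

0.4573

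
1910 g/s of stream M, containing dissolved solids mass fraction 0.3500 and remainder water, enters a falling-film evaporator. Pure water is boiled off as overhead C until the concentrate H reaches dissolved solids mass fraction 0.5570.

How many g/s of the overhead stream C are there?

709.8 g/s

dissolved solids is conserved: 1910×0.350 = 668.5 g/s all reports to the concentrate.
Concentrate = 668.5/(target fraction) = 1200.2 g/s.
Overhead = 1910 − 1200.2 = 709.82 g/s.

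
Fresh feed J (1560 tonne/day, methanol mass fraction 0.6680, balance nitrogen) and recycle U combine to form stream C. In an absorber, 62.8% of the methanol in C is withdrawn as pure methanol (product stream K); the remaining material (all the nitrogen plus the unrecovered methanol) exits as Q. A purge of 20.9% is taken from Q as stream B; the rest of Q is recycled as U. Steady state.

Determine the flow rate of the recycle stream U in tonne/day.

nitrogen enters only via J and leaves only via the purge: 1560×0.332 = 0.209×(nitrogen in Q), and the absorber passes all nitrogen, so nitrogen in C = nitrogen in Q = 2478.1 tonne/day.
methanol in C: m_A = 1560×0.668 + (1−0.209)·(1−0.628)·m_A, so m_A = 1042.1/0.7057 = 1476.6 tonne/day.
Q = (1−0.628)×1476.6 + 2478.1 = 3027.4 tonne/day.
Recycle U = (1−0.209)×3027.4 = 2394.6 tonne/day.

2395 tonne/day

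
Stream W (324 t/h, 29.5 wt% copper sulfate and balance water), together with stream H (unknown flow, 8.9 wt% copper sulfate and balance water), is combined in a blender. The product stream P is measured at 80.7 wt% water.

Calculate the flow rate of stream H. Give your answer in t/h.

317.8 t/h

Let H be the unknown flow. Total out = 324 + H.
water balance: 228.42 + 0.911·H = 0.807·(324 + H)
(0.911 − 0.807)·H = 0.807×324 − 228.42 = 33.048
H = 33.048 / 0.104 = 317.77 t/h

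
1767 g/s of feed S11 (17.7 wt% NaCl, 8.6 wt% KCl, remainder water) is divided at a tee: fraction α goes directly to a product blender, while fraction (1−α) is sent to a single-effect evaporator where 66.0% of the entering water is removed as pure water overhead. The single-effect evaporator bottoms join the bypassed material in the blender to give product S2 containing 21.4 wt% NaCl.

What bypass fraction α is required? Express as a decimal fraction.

All 1767×0.177 = 312.76 g/s of NaCl reaches S2, so S2 = 312.76/0.214 = 1461.5 g/s and vapour = 305.51 g/s.
The evaporator receives (1−α)·1767 of feed at 0.737 water and removes 0.660 of that water:
0.660×0.737×(1−α)×1767 = 305.51
(1−α) = 305.51/859.5 = 0.3554;  α = 0.6446.

0.645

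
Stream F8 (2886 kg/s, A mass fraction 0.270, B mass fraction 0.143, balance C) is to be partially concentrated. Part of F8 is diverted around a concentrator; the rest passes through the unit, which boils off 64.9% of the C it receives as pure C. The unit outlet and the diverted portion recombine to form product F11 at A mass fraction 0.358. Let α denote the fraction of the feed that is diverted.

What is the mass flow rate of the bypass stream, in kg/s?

All 2886×0.270 = 779.22 kg/s of A reaches F11, so F11 = 779.22/0.358 = 2176.6 kg/s and vapour = 709.41 kg/s.
The evaporator receives (1−α)·2886 of feed at 0.587 C and removes 0.649 of that C:
0.649×0.587×(1−α)×2886 = 709.41
(1−α) = 709.41/1099.5 = 0.6452;  α = 0.3548.
Bypass flow = 0.3548×2886 = 1023.9 kg/s.

1024 kg/s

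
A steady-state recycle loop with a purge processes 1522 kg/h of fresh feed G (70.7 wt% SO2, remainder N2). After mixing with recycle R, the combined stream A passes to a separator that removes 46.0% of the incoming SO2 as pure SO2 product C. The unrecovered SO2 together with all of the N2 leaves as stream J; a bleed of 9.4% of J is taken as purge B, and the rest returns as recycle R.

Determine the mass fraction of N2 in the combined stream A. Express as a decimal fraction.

N2 enters only via G and leaves only via the purge: 1522×0.293 = 0.094×(N2 in J), and the separator passes all N2, so N2 in A = N2 in J = 4744.1 kg/h.
SO2 in A: m_A = 1522×0.707 + (1−0.094)·(1−0.460)·m_A, so m_A = 1076.1/0.5108 = 2106.8 kg/h.
A = 2106.8 + 4744.1 = 6850.9 kg/h.
N2 fraction in A = 4744.1/6850.9 = 0.692.

0.692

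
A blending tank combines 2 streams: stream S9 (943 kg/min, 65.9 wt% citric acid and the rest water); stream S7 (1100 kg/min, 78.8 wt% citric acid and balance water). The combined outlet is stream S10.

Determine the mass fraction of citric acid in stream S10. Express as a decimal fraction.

0.728

Total flow out = 943 + 1100 = 2043 kg/min.
citric acid in = 943×0.659 + 1100×0.788 = 1488.2 kg/min.
citric acid mass fraction in S10 = 1488.2/2043 = 0.728.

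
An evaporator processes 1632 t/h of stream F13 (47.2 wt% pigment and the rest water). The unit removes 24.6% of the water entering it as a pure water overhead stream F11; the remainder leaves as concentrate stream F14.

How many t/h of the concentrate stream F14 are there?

water entering = 1632×0.528 = 861.7 t/h; overhead removed = 0.246×861.7 = 211.98 t/h.
Concentrate = 1632 − 211.98 = 1420 t/h.

1420 t/h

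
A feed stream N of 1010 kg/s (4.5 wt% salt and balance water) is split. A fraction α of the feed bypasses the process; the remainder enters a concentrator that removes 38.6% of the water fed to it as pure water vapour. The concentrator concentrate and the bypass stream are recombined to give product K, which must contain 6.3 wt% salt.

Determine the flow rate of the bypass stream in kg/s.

All 1010×0.045 = 45.45 kg/s of salt reaches K, so K = 45.45/0.063 = 721.43 kg/s and vapour = 288.57 kg/s.
The evaporator receives (1−α)·1010 of feed at 0.955 water and removes 0.386 of that water:
0.386×0.955×(1−α)×1010 = 288.57
(1−α) = 288.57/372.32 = 0.7751;  α = 0.2249.
Bypass flow = 0.2249×1010 = 227.18 kg/s.

227.2 kg/s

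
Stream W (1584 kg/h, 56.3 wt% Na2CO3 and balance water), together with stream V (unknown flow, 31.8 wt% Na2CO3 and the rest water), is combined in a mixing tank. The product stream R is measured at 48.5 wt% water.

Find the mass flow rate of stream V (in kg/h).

385.9 kg/h

Let V be the unknown flow. Total out = 1584 + V.
water balance: 692.21 + 0.682·V = 0.485·(1584 + V)
(0.682 − 0.485)·V = 0.485×1584 − 692.21 = 76.032
V = 76.032 / 0.197 = 385.95 kg/h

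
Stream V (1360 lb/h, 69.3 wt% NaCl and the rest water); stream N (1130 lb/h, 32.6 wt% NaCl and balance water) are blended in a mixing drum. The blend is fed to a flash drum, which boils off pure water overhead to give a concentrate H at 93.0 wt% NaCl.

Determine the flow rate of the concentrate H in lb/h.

NaCl entering = 1360×0.693 + 1130×0.326 = 1310.9 lb/h.
All NaCl reports to H, so H = 1310.9/0.930 = 1409.5 lb/h.

1410 lb/h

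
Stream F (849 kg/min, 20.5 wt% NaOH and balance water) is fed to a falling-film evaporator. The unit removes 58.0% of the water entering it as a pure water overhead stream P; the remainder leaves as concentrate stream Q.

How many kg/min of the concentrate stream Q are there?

water entering = 849×0.795 = 674.96 kg/min; overhead removed = 0.580×674.96 = 391.47 kg/min.
Concentrate = 849 − 391.47 = 457.53 kg/min.

457.5 kg/min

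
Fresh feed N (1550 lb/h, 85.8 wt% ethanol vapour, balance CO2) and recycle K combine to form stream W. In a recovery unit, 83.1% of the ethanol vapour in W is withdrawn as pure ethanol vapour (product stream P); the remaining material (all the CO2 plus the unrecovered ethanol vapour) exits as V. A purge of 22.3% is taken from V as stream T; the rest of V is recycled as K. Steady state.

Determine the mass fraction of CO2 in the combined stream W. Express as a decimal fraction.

CO2 enters only via N and leaves only via the purge: 1550×0.142 = 0.223×(CO2 in V), and the recovery unit passes all CO2, so CO2 in W = CO2 in V = 987 lb/h.
ethanol vapour in W: m_A = 1550×0.858 + (1−0.223)·(1−0.831)·m_A, so m_A = 1329.9/0.8687 = 1530.9 lb/h.
W = 1530.9 + 987 = 2517.9 lb/h.
CO2 fraction in W = 987/2517.9 = 0.3920.

0.3920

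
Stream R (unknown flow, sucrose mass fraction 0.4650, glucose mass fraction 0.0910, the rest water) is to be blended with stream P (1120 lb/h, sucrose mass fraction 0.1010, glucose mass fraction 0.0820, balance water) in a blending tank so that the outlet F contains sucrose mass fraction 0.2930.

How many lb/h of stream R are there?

Let R be the unknown flow. Total out = 1120 + R.
sucrose balance: 113.12 + 0.465·R = 0.293·(1120 + R)
(0.465 − 0.293)·R = 0.293×1120 − 113.12 = 215.04
R = 215.04 / 0.172 = 1250.2 lb/h

1250 lb/h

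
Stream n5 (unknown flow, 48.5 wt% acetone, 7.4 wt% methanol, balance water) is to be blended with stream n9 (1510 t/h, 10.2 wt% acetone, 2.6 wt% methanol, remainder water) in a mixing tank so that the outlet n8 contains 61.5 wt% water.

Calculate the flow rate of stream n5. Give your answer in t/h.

Let n5 be the unknown flow. Total out = 1510 + n5.
water balance: 1316.7 + 0.441·n5 = 0.615·(1510 + n5)
(0.441 − 0.615)·n5 = 0.615×1510 − 1316.7 = -388.07
n5 = -388.07 / -0.174 = 2230.3 t/h

2230 t/h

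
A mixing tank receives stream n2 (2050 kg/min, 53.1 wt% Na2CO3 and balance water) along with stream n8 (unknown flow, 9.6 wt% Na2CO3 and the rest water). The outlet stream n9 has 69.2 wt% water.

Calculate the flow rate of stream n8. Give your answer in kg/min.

2156 kg/min

Let n8 be the unknown flow. Total out = 2050 + n8.
water balance: 961.45 + 0.904·n8 = 0.692·(2050 + n8)
(0.904 − 0.692)·n8 = 0.692×2050 − 961.45 = 457.15
n8 = 457.15 / 0.212 = 2156.4 kg/min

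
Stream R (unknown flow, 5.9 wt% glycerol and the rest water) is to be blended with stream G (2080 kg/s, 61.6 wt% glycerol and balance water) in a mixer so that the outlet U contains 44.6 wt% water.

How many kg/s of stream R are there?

Let R be the unknown flow. Total out = 2080 + R.
water balance: 798.72 + 0.941·R = 0.446·(2080 + R)
(0.941 − 0.446)·R = 0.446×2080 − 798.72 = 128.96
R = 128.96 / 0.495 = 260.53 kg/s

260.5 kg/s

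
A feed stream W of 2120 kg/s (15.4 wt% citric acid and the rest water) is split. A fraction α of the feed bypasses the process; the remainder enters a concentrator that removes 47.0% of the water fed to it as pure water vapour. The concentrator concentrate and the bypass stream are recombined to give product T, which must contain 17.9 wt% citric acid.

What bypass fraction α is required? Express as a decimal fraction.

0.649

All 2120×0.154 = 326.48 kg/s of citric acid reaches T, so T = 326.48/0.179 = 1823.9 kg/s and vapour = 296.09 kg/s.
The evaporator receives (1−α)·2120 of feed at 0.846 water and removes 0.470 of that water:
0.470×0.846×(1−α)×2120 = 296.09
(1−α) = 296.09/842.95 = 0.3513;  α = 0.6487.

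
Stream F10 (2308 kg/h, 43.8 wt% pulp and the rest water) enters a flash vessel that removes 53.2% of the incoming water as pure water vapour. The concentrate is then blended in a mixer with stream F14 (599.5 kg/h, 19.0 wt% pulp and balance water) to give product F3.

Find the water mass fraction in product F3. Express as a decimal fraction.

0.493

Vapour removed = 0.532×0.562×2308 = 690.06 kg/h; concentrate = 1617.9 kg/h.
water reaching the mixer = 607.04 (from concentrate) + 599.5×0.810 = 1092.6 kg/h.
Product flow = 1617.9 + 599.5 = 2217.4 kg/h; water fraction = 0.493.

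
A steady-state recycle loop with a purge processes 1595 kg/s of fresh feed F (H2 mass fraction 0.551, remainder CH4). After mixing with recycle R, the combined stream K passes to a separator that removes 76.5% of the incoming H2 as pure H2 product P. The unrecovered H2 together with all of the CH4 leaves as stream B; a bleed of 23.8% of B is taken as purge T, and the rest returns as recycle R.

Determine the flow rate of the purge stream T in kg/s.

776 kg/s

CH4 enters only via F and leaves only via the purge: 1595×0.449 = 0.238×(CH4 in B), and the separator passes all CH4, so CH4 in K = CH4 in B = 3009.1 kg/s.
H2 in K: m_A = 1595×0.551 + (1−0.238)·(1−0.765)·m_A, so m_A = 878.85/0.8209 = 1070.5 kg/s.
B = (1−0.765)×1070.5 + 3009.1 = 3260.6 kg/s.
Purge T = 0.238×3260.6 = 776.03 kg/s.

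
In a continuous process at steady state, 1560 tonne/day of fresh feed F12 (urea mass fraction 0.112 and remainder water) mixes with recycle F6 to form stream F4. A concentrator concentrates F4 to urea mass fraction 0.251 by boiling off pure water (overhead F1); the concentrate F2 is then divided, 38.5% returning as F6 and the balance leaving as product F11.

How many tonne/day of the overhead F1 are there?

863.9 tonne/day

Overall urea balance (none leaves overhead): urea in fresh feed = urea in product, i.e. 1560×0.112 = (1−0.385)·F2·0.251.
F2 = 174.72/(0.251×0.615) = 1131.9 tonne/day.
Recycle F6 = 0.385×1131.9 = 435.77 tonne/day.
Combined feed F4 = 1560 + 435.77 = 1995.8 tonne/day.
Overhead F1 = F4 − F2 = 1995.8 − 1131.9 = 863.9 tonne/day.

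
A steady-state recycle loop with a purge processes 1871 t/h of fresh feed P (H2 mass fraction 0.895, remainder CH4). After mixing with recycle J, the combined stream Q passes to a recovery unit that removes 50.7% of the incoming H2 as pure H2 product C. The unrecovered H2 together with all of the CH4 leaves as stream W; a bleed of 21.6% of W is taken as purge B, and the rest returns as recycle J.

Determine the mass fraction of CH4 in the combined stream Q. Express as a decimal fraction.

CH4 enters only via P and leaves only via the purge: 1871×0.105 = 0.216×(CH4 in W), and the recovery unit passes all CH4, so CH4 in Q = CH4 in W = 909.51 t/h.
H2 in Q: m_A = 1871×0.895 + (1−0.216)·(1−0.507)·m_A, so m_A = 1674.5/0.6135 = 2729.5 t/h.
Q = 2729.5 + 909.51 = 3639.1 t/h.
CH4 fraction in Q = 909.51/3639.1 = 0.250.

0.250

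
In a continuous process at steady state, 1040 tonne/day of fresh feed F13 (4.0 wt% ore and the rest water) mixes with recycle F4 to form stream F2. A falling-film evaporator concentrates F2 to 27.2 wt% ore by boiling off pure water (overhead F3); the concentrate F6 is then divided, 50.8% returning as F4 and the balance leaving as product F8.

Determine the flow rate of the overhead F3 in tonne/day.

887.1 tonne/day

Overall ore balance (none leaves overhead): ore in fresh feed = ore in product, i.e. 1040×0.040 = (1−0.508)·F6·0.272.
F6 = 41.6/(0.272×0.492) = 310.86 tonne/day.
Recycle F4 = 0.508×310.86 = 157.91 tonne/day.
Combined feed F2 = 1040 + 157.91 = 1197.9 tonne/day.
Overhead F3 = F2 − F6 = 1197.9 − 310.86 = 887.06 tonne/day.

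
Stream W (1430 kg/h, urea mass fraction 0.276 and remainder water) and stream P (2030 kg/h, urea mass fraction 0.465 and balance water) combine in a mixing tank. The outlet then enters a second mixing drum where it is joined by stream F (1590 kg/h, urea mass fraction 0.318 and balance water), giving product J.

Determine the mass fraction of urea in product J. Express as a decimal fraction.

Overall, product flow = 5050 kg/h.
urea in = 1430×0.276 + 2030×0.465 + 1590×0.318 = 1844.2 kg/h.
urea fraction in J = 0.365.

0.365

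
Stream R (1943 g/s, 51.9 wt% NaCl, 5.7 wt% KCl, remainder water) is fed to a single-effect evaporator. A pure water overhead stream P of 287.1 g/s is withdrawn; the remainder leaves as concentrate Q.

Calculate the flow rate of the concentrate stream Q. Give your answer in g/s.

Concentrate = 1943 − 287.1 = 1655.9 g/s.

1656 g/s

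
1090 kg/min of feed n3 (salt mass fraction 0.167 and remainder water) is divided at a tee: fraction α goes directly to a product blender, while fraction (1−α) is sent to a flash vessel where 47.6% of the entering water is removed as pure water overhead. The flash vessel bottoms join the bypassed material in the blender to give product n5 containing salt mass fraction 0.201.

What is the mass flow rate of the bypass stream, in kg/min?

All 1090×0.167 = 182.03 kg/min of salt reaches n5, so n5 = 182.03/0.201 = 905.62 kg/min and vapour = 184.38 kg/min.
The evaporator receives (1−α)·1090 of feed at 0.833 water and removes 0.476 of that water:
0.476×0.833×(1−α)×1090 = 184.38
(1−α) = 184.38/432.19 = 0.4266;  α = 0.5734.
Bypass flow = 0.5734×1090 = 625 kg/min.

625 kg/min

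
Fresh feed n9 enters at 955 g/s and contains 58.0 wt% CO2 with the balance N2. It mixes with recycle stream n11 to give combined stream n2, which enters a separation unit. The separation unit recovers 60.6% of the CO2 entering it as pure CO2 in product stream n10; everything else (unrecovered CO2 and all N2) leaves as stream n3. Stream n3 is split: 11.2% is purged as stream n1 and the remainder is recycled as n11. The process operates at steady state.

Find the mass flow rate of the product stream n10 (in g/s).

516.3 g/s

CO2 in n2: m_A = 955×0.580 + (1−0.112)·(1−0.606)·m_A, so m_A = 553.9/0.6501 = 851.99 g/s.
Product n10 = 0.606×851.99 = 516.3 g/s.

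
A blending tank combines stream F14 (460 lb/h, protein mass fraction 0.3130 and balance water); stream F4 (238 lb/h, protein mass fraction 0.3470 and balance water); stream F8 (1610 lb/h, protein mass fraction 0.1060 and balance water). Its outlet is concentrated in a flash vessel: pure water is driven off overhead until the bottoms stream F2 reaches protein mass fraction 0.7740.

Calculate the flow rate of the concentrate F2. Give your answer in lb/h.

513.2 lb/h

protein entering = 460×0.313 + 238×0.347 + 1610×0.106 = 397.23 lb/h.
All protein reports to F2, so F2 = 397.23/0.774 = 513.21 lb/h.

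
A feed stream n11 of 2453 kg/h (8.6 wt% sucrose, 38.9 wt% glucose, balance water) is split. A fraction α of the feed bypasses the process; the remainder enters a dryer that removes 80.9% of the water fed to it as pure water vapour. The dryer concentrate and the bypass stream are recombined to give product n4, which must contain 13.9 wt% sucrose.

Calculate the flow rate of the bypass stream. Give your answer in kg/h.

250.8 kg/h

All 2453×0.086 = 210.96 kg/h of sucrose reaches n4, so n4 = 210.96/0.139 = 1517.7 kg/h and vapour = 935.32 kg/h.
The evaporator receives (1−α)·2453 of feed at 0.525 water and removes 0.809 of that water:
0.809×0.525×(1−α)×2453 = 935.32
(1−α) = 935.32/1041.9 = 0.8977;  α = 0.1023.
Bypass flow = 0.1023×2453 = 250.83 kg/h.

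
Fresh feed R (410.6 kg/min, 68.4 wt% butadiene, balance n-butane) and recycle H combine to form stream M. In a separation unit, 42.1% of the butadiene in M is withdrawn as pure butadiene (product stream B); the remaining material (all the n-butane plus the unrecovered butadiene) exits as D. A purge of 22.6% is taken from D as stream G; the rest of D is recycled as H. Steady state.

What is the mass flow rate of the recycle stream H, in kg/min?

672.4 kg/min

n-butane enters only via R and leaves only via the purge: 410.6×0.316 = 0.226×(n-butane in D), and the separation unit passes all n-butane, so n-butane in M = n-butane in D = 574.11 kg/min.
butadiene in M: m_A = 410.6×0.684 + (1−0.226)·(1−0.421)·m_A, so m_A = 280.85/0.5519 = 508.92 kg/min.
D = (1−0.421)×508.92 + 574.11 = 868.78 kg/min.
Recycle H = (1−0.226)×868.78 = 672.43 kg/min.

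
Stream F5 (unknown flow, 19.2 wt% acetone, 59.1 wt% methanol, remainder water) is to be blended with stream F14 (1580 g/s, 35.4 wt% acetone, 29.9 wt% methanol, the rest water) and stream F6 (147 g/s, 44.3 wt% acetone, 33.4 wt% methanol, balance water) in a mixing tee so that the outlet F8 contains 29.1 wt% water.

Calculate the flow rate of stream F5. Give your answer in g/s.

Let F5 be the unknown flow. Total out = 1727 + F5.
water balance: 581.04 + 0.217·F5 = 0.291·(1727 + F5)
(0.217 − 0.291)·F5 = 0.291×1727 − 581.04 = -78.484
F5 = -78.484 / -0.074 = 1060.6 g/s

1061 g/s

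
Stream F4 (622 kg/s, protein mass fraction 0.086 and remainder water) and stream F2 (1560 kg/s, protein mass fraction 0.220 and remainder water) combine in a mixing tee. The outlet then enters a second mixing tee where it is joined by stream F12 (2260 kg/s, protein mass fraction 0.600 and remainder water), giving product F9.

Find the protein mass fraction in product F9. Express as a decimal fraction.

0.395

Overall, product flow = 4442 kg/s.
protein in = 622×0.086 + 1560×0.220 + 2260×0.600 = 1752.7 kg/s.
protein fraction in F9 = 0.395.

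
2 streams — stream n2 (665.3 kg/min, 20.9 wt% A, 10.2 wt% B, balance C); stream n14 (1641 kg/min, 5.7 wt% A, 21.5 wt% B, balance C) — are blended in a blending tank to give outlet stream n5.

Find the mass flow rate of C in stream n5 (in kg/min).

C out = C in = 665.3×0.689 + 1641×0.728 = 1653 kg/min.

1653 kg/min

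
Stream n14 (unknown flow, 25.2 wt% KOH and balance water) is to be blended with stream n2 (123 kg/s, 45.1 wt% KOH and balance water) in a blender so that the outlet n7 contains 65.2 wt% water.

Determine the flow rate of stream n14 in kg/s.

Let n14 be the unknown flow. Total out = 123 + n14.
water balance: 67.527 + 0.748·n14 = 0.652·(123 + n14)
(0.748 − 0.652)·n14 = 0.652×123 − 67.527 = 12.669
n14 = 12.669 / 0.096 = 131.97 kg/s

132 kg/s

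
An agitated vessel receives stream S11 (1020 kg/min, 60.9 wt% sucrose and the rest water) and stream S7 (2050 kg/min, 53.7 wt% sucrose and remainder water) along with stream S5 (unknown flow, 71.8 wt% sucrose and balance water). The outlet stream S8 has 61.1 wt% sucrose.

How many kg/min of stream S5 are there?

Let S5 be the unknown flow. Total out = 3070 + S5.
sucrose balance: 1722 + 0.718·S5 = 0.611·(3070 + S5)
(0.718 − 0.611)·S5 = 0.611×3070 − 1722 = 153.74
S5 = 153.74 / 0.107 = 1436.8 kg/min

1437 kg/min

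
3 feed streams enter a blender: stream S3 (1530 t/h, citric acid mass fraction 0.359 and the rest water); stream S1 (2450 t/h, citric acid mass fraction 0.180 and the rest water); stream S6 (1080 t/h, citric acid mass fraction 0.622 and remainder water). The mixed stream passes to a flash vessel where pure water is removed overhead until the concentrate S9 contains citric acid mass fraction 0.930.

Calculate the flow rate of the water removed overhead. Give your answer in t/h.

3273 t/h

citric acid entering = 1530×0.359 + 2450×0.180 + 1080×0.622 = 1662 t/h.
All citric acid reports to S9, so S9 = 1662/0.930 = 1787.1 t/h.
Total feed = 5060 t/h; overhead = 5060 − 1787.1 = 3272.9 t/h.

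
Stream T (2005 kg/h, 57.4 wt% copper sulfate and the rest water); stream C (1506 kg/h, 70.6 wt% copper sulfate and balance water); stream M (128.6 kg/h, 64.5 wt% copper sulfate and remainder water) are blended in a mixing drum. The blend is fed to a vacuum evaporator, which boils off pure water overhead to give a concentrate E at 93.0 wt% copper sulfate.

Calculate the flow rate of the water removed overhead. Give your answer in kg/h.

1170 kg/h

copper sulfate entering = 2005×0.574 + 1506×0.706 + 128.6×0.645 = 2297.1 kg/h.
All copper sulfate reports to E, so E = 2297.1/0.930 = 2469.9 kg/h.
Total feed = 3639.6 kg/h; overhead = 3639.6 − 2469.9 = 1169.7 kg/h.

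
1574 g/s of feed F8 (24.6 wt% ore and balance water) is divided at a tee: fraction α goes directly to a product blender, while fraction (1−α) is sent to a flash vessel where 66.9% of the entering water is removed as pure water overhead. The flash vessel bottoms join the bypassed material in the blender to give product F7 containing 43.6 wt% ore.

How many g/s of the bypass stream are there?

All 1574×0.246 = 387.2 g/s of ore reaches F7, so F7 = 387.2/0.436 = 888.08 g/s and vapour = 685.92 g/s.
The evaporator receives (1−α)·1574 of feed at 0.754 water and removes 0.669 of that water:
0.669×0.754×(1−α)×1574 = 685.92
(1−α) = 685.92/793.97 = 0.8639;  α = 0.1361.
Bypass flow = 0.1361×1574 = 214.2 g/s.

214.2 g/s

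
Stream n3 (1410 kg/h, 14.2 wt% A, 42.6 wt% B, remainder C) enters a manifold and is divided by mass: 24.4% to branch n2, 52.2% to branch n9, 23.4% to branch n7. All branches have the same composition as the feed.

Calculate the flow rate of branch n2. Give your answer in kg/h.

Branch n2 flow = 0.244×1410 = 344.04 kg/h.

344 kg/h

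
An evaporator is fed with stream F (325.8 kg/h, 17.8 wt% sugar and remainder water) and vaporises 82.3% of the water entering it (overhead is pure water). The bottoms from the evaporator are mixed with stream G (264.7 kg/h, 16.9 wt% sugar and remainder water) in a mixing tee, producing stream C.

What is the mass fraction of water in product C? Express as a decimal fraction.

0.7224

Vapour removed = 0.823×0.822×325.8 = 220.41 kg/h; concentrate = 105.39 kg/h.
water reaching the mixer = 47.402 (from concentrate) + 264.7×0.831 = 267.37 kg/h.
Product flow = 105.39 + 264.7 = 370.09 kg/h; water fraction = 0.7224.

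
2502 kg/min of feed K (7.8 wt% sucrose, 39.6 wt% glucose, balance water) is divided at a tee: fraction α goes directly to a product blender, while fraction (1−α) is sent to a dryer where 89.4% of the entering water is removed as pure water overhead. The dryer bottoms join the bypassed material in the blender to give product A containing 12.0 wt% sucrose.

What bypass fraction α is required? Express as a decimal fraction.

All 2502×0.078 = 195.16 kg/min of sucrose reaches A, so A = 195.16/0.120 = 1626.3 kg/min and vapour = 875.7 kg/min.
The evaporator receives (1−α)·2502 of feed at 0.526 water and removes 0.894 of that water:
0.894×0.526×(1−α)×2502 = 875.7
(1−α) = 875.7/1176.6 = 0.7443;  α = 0.2557.

0.256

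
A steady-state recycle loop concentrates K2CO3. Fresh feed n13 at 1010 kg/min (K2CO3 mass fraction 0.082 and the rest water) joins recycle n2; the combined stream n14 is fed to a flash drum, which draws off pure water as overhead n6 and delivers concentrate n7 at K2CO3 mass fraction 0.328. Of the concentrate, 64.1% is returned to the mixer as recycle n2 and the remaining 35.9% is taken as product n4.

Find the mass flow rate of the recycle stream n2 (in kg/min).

Overall K2CO3 balance (none leaves overhead): K2CO3 in fresh feed = K2CO3 in product, i.e. 1010×0.082 = (1−0.641)·n7·0.328.
n7 = 82.82/(0.328×0.359) = 703.34 kg/min.
Recycle n2 = 0.641×703.34 = 450.84 kg/min.

450.8 kg/min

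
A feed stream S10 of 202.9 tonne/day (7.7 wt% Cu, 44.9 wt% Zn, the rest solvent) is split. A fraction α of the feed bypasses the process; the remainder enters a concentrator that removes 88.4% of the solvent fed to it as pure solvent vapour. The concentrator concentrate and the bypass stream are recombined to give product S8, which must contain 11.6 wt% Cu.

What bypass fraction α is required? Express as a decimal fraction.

0.198

All 202.9×0.077 = 15.623 tonne/day of Cu reaches S8, so S8 = 15.623/0.116 = 134.68 tonne/day and vapour = 68.216 tonne/day.
The evaporator receives (1−α)·202.9 of feed at 0.474 solvent and removes 0.884 of that solvent:
0.884×0.474×(1−α)×202.9 = 68.216
(1−α) = 68.216/85.018 = 0.8024;  α = 0.1976.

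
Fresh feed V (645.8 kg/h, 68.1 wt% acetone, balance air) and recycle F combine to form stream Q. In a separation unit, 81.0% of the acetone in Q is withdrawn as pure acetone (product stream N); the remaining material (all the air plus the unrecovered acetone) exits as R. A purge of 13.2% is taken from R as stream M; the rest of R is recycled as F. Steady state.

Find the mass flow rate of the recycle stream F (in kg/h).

1442 kg/h

air enters only via V and leaves only via the purge: 645.8×0.319 = 0.132×(air in R), and the separation unit passes all air, so air in Q = air in R = 1560.7 kg/h.
acetone in Q: m_A = 645.8×0.681 + (1−0.132)·(1−0.810)·m_A, so m_A = 439.79/0.8351 = 526.64 kg/h.
R = (1−0.810)×526.64 + 1560.7 = 1660.7 kg/h.
Recycle F = (1−0.132)×1660.7 = 1441.5 kg/h.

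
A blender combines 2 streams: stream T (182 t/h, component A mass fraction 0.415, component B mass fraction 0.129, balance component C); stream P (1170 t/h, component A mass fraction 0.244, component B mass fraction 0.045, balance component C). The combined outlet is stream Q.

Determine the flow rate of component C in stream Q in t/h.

component C out = component C in = 182×0.456 + 1170×0.711 = 914.86 t/h.

914.9 t/h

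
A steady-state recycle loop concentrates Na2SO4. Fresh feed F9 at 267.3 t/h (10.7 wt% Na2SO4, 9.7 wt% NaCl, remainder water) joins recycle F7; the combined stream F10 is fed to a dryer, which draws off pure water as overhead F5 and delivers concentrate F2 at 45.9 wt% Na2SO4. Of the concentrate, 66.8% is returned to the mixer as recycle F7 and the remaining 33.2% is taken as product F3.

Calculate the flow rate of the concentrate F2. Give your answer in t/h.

Overall Na2SO4 balance (none leaves overhead): Na2SO4 in fresh feed = Na2SO4 in product, i.e. 267.3×0.107 = (1−0.668)·F2·0.459.
F2 = 28.601/(0.459×0.332) = 187.69 t/h.

187.7 t/h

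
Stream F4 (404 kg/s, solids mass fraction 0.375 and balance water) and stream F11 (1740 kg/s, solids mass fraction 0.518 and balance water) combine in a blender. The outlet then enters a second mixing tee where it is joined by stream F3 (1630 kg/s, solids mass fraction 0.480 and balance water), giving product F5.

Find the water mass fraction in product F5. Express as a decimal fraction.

0.514

Overall, product flow = 3774 kg/s.
water in = 404×0.625 + 1740×0.482 + 1630×0.520 = 1938.8 kg/s.
water fraction in F5 = 0.514.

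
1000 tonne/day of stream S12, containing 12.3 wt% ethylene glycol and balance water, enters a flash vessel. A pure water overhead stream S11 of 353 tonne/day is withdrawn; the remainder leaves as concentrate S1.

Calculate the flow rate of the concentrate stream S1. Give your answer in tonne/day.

647 tonne/day

Concentrate = 1000 − 353 = 647 tonne/day.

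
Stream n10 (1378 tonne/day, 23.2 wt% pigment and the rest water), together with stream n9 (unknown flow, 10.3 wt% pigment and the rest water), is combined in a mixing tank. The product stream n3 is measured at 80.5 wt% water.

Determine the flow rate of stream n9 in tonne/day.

554.2 tonne/day

Let n9 be the unknown flow. Total out = 1378 + n9.
water balance: 1058.3 + 0.897·n9 = 0.805·(1378 + n9)
(0.897 − 0.805)·n9 = 0.805×1378 − 1058.3 = 50.986
n9 = 50.986 / 0.092 = 554.2 tonne/day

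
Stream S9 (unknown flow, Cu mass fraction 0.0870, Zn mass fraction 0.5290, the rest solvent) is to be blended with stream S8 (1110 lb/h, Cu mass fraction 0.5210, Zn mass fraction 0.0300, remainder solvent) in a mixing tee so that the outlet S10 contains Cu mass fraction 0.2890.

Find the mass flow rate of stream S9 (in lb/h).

1275 lb/h

Let S9 be the unknown flow. Total out = 1110 + S9.
Cu balance: 578.31 + 0.087·S9 = 0.289·(1110 + S9)
(0.087 − 0.289)·S9 = 0.289×1110 − 578.31 = -257.52
S9 = -257.52 / -0.202 = 1274.9 lb/h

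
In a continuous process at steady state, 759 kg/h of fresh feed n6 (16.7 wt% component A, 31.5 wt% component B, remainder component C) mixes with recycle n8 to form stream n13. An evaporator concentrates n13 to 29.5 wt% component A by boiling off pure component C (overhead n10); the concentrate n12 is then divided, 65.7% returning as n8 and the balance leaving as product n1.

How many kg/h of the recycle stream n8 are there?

823 kg/h

Overall component A balance (none leaves overhead): component A in fresh feed = component A in product, i.e. 759×0.167 = (1−0.657)·n12·0.295.
n12 = 126.75/(0.295×0.343) = 1252.7 kg/h.
Recycle n8 = 0.657×1252.7 = 823.01 kg/h.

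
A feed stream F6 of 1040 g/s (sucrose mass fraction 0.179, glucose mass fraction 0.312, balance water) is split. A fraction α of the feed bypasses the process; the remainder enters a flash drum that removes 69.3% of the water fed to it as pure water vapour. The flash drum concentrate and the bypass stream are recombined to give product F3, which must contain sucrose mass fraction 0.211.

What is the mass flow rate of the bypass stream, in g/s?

All 1040×0.179 = 186.16 g/s of sucrose reaches F3, so F3 = 186.16/0.211 = 882.27 g/s and vapour = 157.73 g/s.
The evaporator receives (1−α)·1040 of feed at 0.509 water and removes 0.693 of that water:
0.693×0.509×(1−α)×1040 = 157.73
(1−α) = 157.73/366.85 = 0.4299;  α = 0.5701.
Bypass flow = 0.5701×1040 = 592.85 g/s.

592.9 g/s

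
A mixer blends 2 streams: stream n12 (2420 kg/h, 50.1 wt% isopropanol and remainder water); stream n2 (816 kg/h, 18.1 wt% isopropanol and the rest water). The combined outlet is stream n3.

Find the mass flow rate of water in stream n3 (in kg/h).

1876 kg/h

water out = water in = 2420×0.499 + 816×0.819 = 1875.9 kg/h.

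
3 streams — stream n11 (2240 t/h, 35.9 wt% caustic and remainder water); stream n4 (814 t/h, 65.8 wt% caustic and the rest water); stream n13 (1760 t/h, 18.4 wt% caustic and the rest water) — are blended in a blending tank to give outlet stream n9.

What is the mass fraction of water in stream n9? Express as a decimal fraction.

0.654

Total flow out = 2240 + 814 + 1760 = 4814 t/h.
water in = 2240×0.641 + 814×0.342 + 1760×0.816 = 3150.4 t/h.
water mass fraction in n9 = 3150.4/4814 = 0.654.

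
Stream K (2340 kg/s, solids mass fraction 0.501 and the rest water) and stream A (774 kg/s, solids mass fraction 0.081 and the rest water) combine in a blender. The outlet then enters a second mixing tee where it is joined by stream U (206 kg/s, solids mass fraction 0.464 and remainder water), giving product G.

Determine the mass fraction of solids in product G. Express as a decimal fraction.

0.401

Overall, product flow = 3320 kg/s.
solids in = 2340×0.501 + 774×0.081 + 206×0.464 = 1330.6 kg/s.
solids fraction in G = 0.401.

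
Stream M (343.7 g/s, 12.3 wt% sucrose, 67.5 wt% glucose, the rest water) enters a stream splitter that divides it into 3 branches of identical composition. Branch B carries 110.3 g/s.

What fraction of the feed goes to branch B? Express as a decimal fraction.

Fraction to B = 110.3/343.7 = 0.3209.

0.321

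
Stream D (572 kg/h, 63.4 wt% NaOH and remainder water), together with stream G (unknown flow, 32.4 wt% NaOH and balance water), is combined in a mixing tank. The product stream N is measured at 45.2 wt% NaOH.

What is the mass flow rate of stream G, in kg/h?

Let G be the unknown flow. Total out = 572 + G.
NaOH balance: 362.65 + 0.324·G = 0.452·(572 + G)
(0.324 − 0.452)·G = 0.452×572 − 362.65 = -104.1
G = -104.1 / -0.128 = 813.31 kg/h

813.3 kg/h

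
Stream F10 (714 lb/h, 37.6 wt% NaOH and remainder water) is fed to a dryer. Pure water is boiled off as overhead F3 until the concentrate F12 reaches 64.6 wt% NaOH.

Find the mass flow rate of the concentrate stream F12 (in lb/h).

415.6 lb/h

NaOH is conserved: 714×0.376 = 268.46 lb/h all reports to the concentrate.
Concentrate = 268.46/(target fraction) = 415.58 lb/h.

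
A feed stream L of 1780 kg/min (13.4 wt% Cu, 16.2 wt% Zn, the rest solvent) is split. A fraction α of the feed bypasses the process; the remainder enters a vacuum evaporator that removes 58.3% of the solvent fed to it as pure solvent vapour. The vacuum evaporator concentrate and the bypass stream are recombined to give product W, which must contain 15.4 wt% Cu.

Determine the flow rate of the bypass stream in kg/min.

All 1780×0.134 = 238.52 kg/min of Cu reaches W, so W = 238.52/0.154 = 1548.8 kg/min and vapour = 231.17 kg/min.
The evaporator receives (1−α)·1780 of feed at 0.704 solvent and removes 0.583 of that solvent:
0.583×0.704×(1−α)×1780 = 231.17
(1−α) = 231.17/730.57 = 0.3164;  α = 0.6836.
Bypass flow = 0.6836×1780 = 1216.8 kg/min.

1217 kg/min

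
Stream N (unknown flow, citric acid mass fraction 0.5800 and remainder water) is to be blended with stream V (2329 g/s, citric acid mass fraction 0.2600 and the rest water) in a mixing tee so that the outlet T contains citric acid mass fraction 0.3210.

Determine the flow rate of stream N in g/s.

Let N be the unknown flow. Total out = 2329 + N.
citric acid balance: 605.54 + 0.580·N = 0.321·(2329 + N)
(0.580 − 0.321)·N = 0.321×2329 − 605.54 = 142.07
N = 142.07 / 0.259 = 548.53 g/s

548.5 g/s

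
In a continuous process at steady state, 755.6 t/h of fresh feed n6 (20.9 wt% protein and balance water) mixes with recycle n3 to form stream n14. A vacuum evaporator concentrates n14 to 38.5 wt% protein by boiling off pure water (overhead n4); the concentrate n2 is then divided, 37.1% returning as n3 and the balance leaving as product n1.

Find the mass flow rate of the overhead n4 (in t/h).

Overall protein balance (none leaves overhead): protein in fresh feed = protein in product, i.e. 755.6×0.209 = (1−0.371)·n2·0.385.
n2 = 157.92/(0.385×0.629) = 652.12 t/h.
Recycle n3 = 0.371×652.12 = 241.94 t/h.
Combined feed n14 = 755.6 + 241.94 = 997.54 t/h.
Overhead n4 = n14 − n2 = 997.54 − 652.12 = 345.42 t/h.

345.4 t/h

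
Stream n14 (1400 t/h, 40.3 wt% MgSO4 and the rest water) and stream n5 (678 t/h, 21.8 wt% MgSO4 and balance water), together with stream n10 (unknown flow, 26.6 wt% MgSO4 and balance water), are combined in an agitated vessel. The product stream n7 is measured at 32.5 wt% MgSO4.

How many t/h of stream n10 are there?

Let n10 be the unknown flow. Total out = 2078 + n10.
MgSO4 balance: 712 + 0.266·n10 = 0.325·(2078 + n10)
(0.266 − 0.325)·n10 = 0.325×2078 − 712 = -36.654
n10 = -36.654 / -0.059 = 621.25 t/h

621.3 t/h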